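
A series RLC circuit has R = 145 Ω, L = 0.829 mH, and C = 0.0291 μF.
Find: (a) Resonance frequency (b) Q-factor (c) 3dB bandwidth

Step 1 — Resonance condition Im(Z)=0 gives ω₀ = 1/√(LC).
Step 2 — ω₀ = 1/√(0.000829·2.91e-08) = 2.036e+05 rad/s.
Step 3 — f₀ = ω₀/(2π) = 3.24e+04 Hz.
Step 4 — Series Q: Q = ω₀L/R = 2.036e+05·0.000829/145 = 1.164.
Step 5 — 3dB bandwidth: Δω = ω₀/Q = 1.749e+05 rad/s; BW = Δω/(2π) = 2.784e+04 Hz.

(a) f₀ = 3.24e+04 Hz  (b) Q = 1.164  (c) BW = 2.784e+04 Hz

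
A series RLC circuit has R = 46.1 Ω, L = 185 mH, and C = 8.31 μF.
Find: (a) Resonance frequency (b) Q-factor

Step 1 — Resonance condition Im(Z)=0 gives ω₀ = 1/√(LC).
Step 2 — ω₀ = 1/√(0.185·8.31e-06) = 806.5 rad/s.
Step 3 — f₀ = ω₀/(2π) = 128.4 Hz.
Step 4 — Series Q: Q = ω₀L/R = 806.5·0.185/46.1 = 3.237.

(a) f₀ = 128.4 Hz  (b) Q = 3.237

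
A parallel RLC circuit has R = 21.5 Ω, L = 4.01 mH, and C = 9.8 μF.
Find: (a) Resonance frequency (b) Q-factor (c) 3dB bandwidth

Step 1 — Resonance: ω₀ = 1/√(LC) = 1/√(0.00401·9.8e-06) = 5044 rad/s.
Step 2 — f₀ = ω₀/(2π) = 802.9 Hz.
Step 3 — Parallel Q: Q = R/(ω₀L) = 21.5/(5044·0.00401) = 1.063.
Step 4 — Bandwidth: Δω = ω₀/Q = 4746 rad/s; BW = Δω/(2π) = 755.4 Hz.

(a) f₀ = 802.9 Hz  (b) Q = 1.063  (c) BW = 755.4 Hz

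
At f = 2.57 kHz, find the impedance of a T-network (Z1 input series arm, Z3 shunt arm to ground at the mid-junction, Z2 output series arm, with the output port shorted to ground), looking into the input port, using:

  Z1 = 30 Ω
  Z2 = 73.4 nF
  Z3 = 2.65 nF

Step 1 — Angular frequency: ω = 2π·f = 2π·2570 = 1.615e+04 rad/s.
Step 2 — Component impedances:
  Z1: Z = R = 30 Ω
  Z2: Z = 1/(jωC) = -j/(ω·C) = 0 - j843.7 Ω
  Z3: Z = 1/(jωC) = -j/(ω·C) = 0 - j2.337e+04 Ω
Step 3 — With the output port shorted to ground, the output series arm Z2 runs from the junction to ground; the shunt arm Z3 also runs from the junction to ground. They appear in parallel: Z3 || Z2 = 0 - j814.3 Ω.
Step 4 — Series with input arm Z1: Z_in = Z1 + (Z3 || Z2) = 30 - j814.3 Ω = 814.9∠-87.9° Ω.

Z = 30 - j814.3 Ω = 814.9∠-87.9° Ω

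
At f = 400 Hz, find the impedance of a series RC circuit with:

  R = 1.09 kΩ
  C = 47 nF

Step 1 — Angular frequency: ω = 2π·f = 2π·400 = 2513 rad/s.
Step 2 — Component impedances:
  R: Z = R = 1090 Ω
  C: Z = 1/(jωC) = -j/(ω·C) = 0 - j8466 Ω
Step 3 — Series combination: Z_total = R + C = 1090 - j8466 Ω = 8536∠-82.7° Ω.

Z = 1090 - j8466 Ω = 8536∠-82.7° Ω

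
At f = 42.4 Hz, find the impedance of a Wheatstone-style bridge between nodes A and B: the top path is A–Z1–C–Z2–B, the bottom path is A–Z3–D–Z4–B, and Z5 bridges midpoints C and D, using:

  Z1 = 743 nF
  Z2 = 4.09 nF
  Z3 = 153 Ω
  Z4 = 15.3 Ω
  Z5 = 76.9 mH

Step 1 — Angular frequency: ω = 2π·f = 2π·42.4 = 266.4 rad/s.
Step 2 — Component impedances:
  Z1: Z = 1/(jωC) = -j/(ω·C) = 0 - j5052 Ω
  Z2: Z = 1/(jωC) = -j/(ω·C) = 0 - j9.178e+05 Ω
  Z3: Z = R = 153 Ω
  Z4: Z = R = 15.3 Ω
  Z5: Z = jωL = j·266.4·0.0769 = 0 + j20.49 Ω
Step 3 — Bridge requires nodal analysis (the Z5 bridge couples midpoints C and D, so the two paths cannot be reduced to a simple series/parallel combination). Setting node B to ground and injecting 1 A at node A, the 3-node admittance system at A, C, D solves to V_A = Z_AB = 168.2 - j4.648 Ω = 168.2∠-1.6° Ω.

Z = 168.2 - j4.648 Ω = 168.2∠-1.6° Ω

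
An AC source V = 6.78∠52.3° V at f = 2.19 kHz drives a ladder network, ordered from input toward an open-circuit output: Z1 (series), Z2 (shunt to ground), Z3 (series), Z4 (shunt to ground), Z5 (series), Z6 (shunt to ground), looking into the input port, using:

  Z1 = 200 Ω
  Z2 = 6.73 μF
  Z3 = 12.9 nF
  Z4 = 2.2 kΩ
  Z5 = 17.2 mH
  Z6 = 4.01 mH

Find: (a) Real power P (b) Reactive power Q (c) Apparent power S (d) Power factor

Step 1 — Angular frequency: ω = 2π·f = 2π·2190 = 1.376e+04 rad/s.
Step 2 — Component impedances:
  Z1: Z = R = 200 Ω
  Z2: Z = 1/(jωC) = -j/(ω·C) = 0 - j10.8 Ω
  Z3: Z = 1/(jωC) = -j/(ω·C) = 0 - j5634 Ω
  Z4: Z = R = 2200 Ω
  Z5: Z = jωL = j·1.376e+04·0.0172 = 0 + j236.7 Ω
  Z6: Z = jωL = j·1.376e+04·0.00401 = 0 + j55.18 Ω
Step 3 — Ladder network (open output): work backward from the far end, alternating series and parallel combinations. Z_in = 200 - j10.78 Ω = 200.3∠-3.1° Ω.
Step 4 — Source phasor: V = 6.78∠52.3° V = 4.146 + j5.364 V.
Step 5 — Current: I = V / Z = 0.01923 + j0.02786 A = 0.03385∠55.4° A.
Step 6 — Complex power: S = V·I* = 0.2292 - j0.01235 VA.
Step 7 — Real power: P = Re(S) = 0.2292 W.
Step 8 — Reactive power: Q = Im(S) = -0.01235 VAR.
Step 9 — Apparent power: |S| = 0.2295 VA.
Step 10 — Power factor: PF = P/|S| = 0.9986 (leading).

(a) P = 0.2292 W  (b) Q = -0.01235 VAR  (c) S = 0.2295 VA  (d) PF = 0.9986 (leading)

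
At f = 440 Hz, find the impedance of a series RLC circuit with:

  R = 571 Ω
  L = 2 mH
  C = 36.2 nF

Step 1 — Angular frequency: ω = 2π·f = 2π·440 = 2765 rad/s.
Step 2 — Component impedances:
  R: Z = R = 571 Ω
  L: Z = jωL = j·2765·0.002 = 0 + j5.529 Ω
  C: Z = 1/(jωC) = -j/(ω·C) = 0 - j9992 Ω
Step 3 — Series combination: Z_total = R + L + C = 571 - j9987 Ω = 1e+04∠-86.7° Ω.

Z = 571 - j9987 Ω = 1e+04∠-86.7° Ω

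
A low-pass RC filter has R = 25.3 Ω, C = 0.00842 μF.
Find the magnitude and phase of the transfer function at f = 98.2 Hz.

Step 1 — Angular frequency: ω = 2π·98.2 = 617 rad/s.
Step 2 — Transfer function: H(jω) = 1/(1 + jωRC).
Step 3 — Denominator: 1 + jωRC = 1 + j·617·25.3·8.42e-09 = 1 + j0.0001314.
Step 4 — H = 1 - j0.0001314.
Step 5 — Magnitude: |H| = 1 (-0.0 dB); phase: φ = -0.0°.

|H| = 1 (-0.0 dB), φ = -0.0°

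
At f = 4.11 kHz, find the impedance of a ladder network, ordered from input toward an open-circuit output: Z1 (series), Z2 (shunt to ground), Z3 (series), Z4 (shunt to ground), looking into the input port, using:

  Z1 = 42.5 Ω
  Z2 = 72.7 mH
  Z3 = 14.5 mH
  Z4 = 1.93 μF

Step 1 — Angular frequency: ω = 2π·f = 2π·4110 = 2.582e+04 rad/s.
Step 2 — Component impedances:
  Z1: Z = R = 42.5 Ω
  Z2: Z = jωL = j·2.582e+04·0.0727 = 0 + j1877 Ω
  Z3: Z = jωL = j·2.582e+04·0.0145 = 0 + j374.4 Ω
  Z4: Z = 1/(jωC) = -j/(ω·C) = 0 - j20.06 Ω
Step 3 — Ladder network (open output): work backward from the far end, alternating series and parallel combinations. Z_in = 42.5 + j298.1 Ω = 301.1∠81.9° Ω.

Z = 42.5 + j298.1 Ω = 301.1∠81.9° Ω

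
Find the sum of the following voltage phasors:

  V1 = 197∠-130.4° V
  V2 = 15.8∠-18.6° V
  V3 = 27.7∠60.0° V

Step 1 — Convert each phasor to rectangular form:
  V1 = 197·(cos(-130.4°) + j·sin(-130.4°)) = -127.7 - j150 V
  V2 = 15.8·(cos(-18.6°) + j·sin(-18.6°)) = 14.97 - j5.04 V
  V3 = 27.7·(cos(60.0°) + j·sin(60.0°)) = 13.85 + j23.99 V
Step 2 — Sum components: V_total = -98.85 - j131.1 V.
Step 3 — Convert to polar: |V_total| = 164.2 V, ∠V_total = -127.0°.

V_total = 164.2∠-127.0° V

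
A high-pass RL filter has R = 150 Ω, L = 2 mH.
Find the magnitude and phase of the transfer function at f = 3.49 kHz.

Step 1 — Angular frequency: ω = 2π·3490 = 2.193e+04 rad/s.
Step 2 — Transfer function: H(jω) = jωL/(R + jωL).
Step 3 — Numerator jωL = j·43.86; denominator R + jωL = 150 + j43.86.
Step 4 — H = 0.07875 + j0.2694.
Step 5 — Magnitude: |H| = 0.2806 (-11.0 dB); phase: φ = 73.7°.

|H| = 0.2806 (-11.0 dB), φ = 73.7°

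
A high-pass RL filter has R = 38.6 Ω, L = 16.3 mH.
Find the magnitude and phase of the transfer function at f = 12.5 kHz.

Step 1 — Angular frequency: ω = 2π·1.25e+04 = 7.854e+04 rad/s.
Step 2 — Transfer function: H(jω) = jωL/(R + jωL).
Step 3 — Numerator jωL = j·1280; denominator R + jωL = 38.6 + j1280.
Step 4 — H = 0.9991 + j0.03012.
Step 5 — Magnitude: |H| = 0.9995 (-0.0 dB); phase: φ = 1.7°.

|H| = 0.9995 (-0.0 dB), φ = 1.7°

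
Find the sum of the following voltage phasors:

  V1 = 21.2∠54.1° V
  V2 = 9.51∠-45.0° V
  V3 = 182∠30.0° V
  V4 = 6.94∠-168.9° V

Step 1 — Convert each phasor to rectangular form:
  V1 = 21.2·(cos(54.1°) + j·sin(54.1°)) = 12.43 + j17.17 V
  V2 = 9.51·(cos(-45.0°) + j·sin(-45.0°)) = 6.725 - j6.725 V
  V3 = 182·(cos(30.0°) + j·sin(30.0°)) = 157.6 + j91 V
  V4 = 6.94·(cos(-168.9°) + j·sin(-168.9°)) = -6.81 - j1.336 V
Step 2 — Sum components: V_total = 170 + j100.1 V.
Step 3 — Convert to polar: |V_total| = 197.3 V, ∠V_total = 30.5°.

V_total = 197.3∠30.5° V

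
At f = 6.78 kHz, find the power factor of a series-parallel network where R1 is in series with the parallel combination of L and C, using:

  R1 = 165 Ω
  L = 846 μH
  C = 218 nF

Step 1 — Angular frequency: ω = 2π·f = 2π·6780 = 4.26e+04 rad/s.
Step 2 — Component impedances:
  R1: Z = R = 165 Ω
  L: Z = jωL = j·4.26e+04·0.000846 = 0 + j36.04 Ω
  C: Z = 1/(jωC) = -j/(ω·C) = 0 - j107.7 Ω
Step 3 — Parallel branch: L || C = 1/(1/L + 1/C) = 0 + j54.17 Ω.
Step 4 — Series with R1: Z_total = R1 + (L || C) = 165 + j54.17 Ω = 173.7∠18.2° Ω.
Step 5 — Power factor: PF = cos(φ) = Re(Z)/|Z| = 165/173.66 = 0.9501.
Step 6 — Type: Im(Z) = 54.17 ⇒ lagging (phase φ = 18.2°).

PF = 0.9501 (lagging, φ = 18.2°)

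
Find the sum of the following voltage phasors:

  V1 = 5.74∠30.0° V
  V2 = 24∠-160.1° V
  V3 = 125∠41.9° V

Step 1 — Convert each phasor to rectangular form:
  V1 = 5.74·(cos(30.0°) + j·sin(30.0°)) = 4.971 + j2.87 V
  V2 = 24·(cos(-160.1°) + j·sin(-160.1°)) = -22.57 - j8.169 V
  V3 = 125·(cos(41.9°) + j·sin(41.9°)) = 93.04 + j83.48 V
Step 2 — Sum components: V_total = 75.44 + j78.18 V.
Step 3 — Convert to polar: |V_total| = 108.6 V, ∠V_total = 46.0°.

V_total = 108.6∠46.0° V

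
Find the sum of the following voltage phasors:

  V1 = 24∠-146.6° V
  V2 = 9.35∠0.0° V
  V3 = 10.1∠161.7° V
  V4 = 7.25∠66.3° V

Step 1 — Convert each phasor to rectangular form:
  V1 = 24·(cos(-146.6°) + j·sin(-146.6°)) = -20.04 - j13.21 V
  V2 = 9.35·(cos(0.0°) + j·sin(0.0°)) = 9.35 V
  V3 = 10.1·(cos(161.7°) + j·sin(161.7°)) = -9.589 + j3.171 V
  V4 = 7.25·(cos(66.3°) + j·sin(66.3°)) = 2.914 + j6.639 V
Step 2 — Sum components: V_total = -17.36 - j3.402 V.
Step 3 — Convert to polar: |V_total| = 17.69 V, ∠V_total = -168.9°.

V_total = 17.69∠-168.9° V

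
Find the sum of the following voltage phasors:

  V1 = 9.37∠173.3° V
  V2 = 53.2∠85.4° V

Step 1 — Convert each phasor to rectangular form:
  V1 = 9.37·(cos(173.3°) + j·sin(173.3°)) = -9.306 + j1.093 V
  V2 = 53.2·(cos(85.4°) + j·sin(85.4°)) = 4.267 + j53.03 V
Step 2 — Sum components: V_total = -5.039 + j54.12 V.
Step 3 — Convert to polar: |V_total| = 54.36 V, ∠V_total = 95.3°.

V_total = 54.36∠95.3° V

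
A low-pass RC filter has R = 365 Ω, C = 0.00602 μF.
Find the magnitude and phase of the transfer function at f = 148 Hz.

Step 1 — Angular frequency: ω = 2π·148 = 929.9 rad/s.
Step 2 — Transfer function: H(jω) = 1/(1 + jωRC).
Step 3 — Denominator: 1 + jωRC = 1 + j·929.9·365·6.02e-09 = 1 + j0.002043.
Step 4 — H = 1 - j0.002043.
Step 5 — Magnitude: |H| = 1 (-0.0 dB); phase: φ = -0.1°.

|H| = 1 (-0.0 dB), φ = -0.1°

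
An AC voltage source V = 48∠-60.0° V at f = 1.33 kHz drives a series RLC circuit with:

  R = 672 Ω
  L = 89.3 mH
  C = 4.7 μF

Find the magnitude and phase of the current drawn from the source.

Step 1 — Angular frequency: ω = 2π·f = 2π·1330 = 8357 rad/s.
Step 2 — Component impedances:
  R: Z = R = 672 Ω
  L: Z = jωL = j·8357·0.0893 = 0 + j746.2 Ω
  C: Z = 1/(jωC) = -j/(ω·C) = 0 - j25.46 Ω
Step 3 — Series combination: Z_total = R + L + C = 672 + j720.8 Ω = 985.5∠47.0° Ω.
Step 4 — Source phasor: V = 48∠-60.0° V = 24 - j41.57 V.
Step 5 — Ohm's law: I = V / Z_total = (24 - j41.57) / (672 + j720.8) = -0.01425 - j0.04658 A.
Step 6 — Convert to polar: |I| = 0.04871 A, ∠I = -107.0°.

I = 0.04871∠-107.0° A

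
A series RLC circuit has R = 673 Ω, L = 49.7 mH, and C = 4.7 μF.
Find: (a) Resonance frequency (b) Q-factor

Step 1 — Resonance condition Im(Z)=0 gives ω₀ = 1/√(LC).
Step 2 — ω₀ = 1/√(0.0497·4.7e-06) = 2069 rad/s.
Step 3 — f₀ = ω₀/(2π) = 329.3 Hz.
Step 4 — Series Q: Q = ω₀L/R = 2069·0.0497/673 = 0.1528.

(a) f₀ = 329.3 Hz  (b) Q = 0.1528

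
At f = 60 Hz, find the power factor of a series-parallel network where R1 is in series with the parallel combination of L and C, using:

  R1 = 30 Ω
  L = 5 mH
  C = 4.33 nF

Step 1 — Angular frequency: ω = 2π·f = 2π·60 = 377 rad/s.
Step 2 — Component impedances:
  R1: Z = R = 30 Ω
  L: Z = jωL = j·377·0.005 = 0 + j1.885 Ω
  C: Z = 1/(jωC) = -j/(ω·C) = 0 - j6.126e+05 Ω
Step 3 — Parallel branch: L || C = 1/(1/L + 1/C) = 0 + j1.885 Ω.
Step 4 — Series with R1: Z_total = R1 + (L || C) = 30 + j1.885 Ω = 30.06∠3.6° Ω.
Step 5 — Power factor: PF = cos(φ) = Re(Z)/|Z| = 30/30.06 = 0.998.
Step 6 — Type: Im(Z) = 1.885 ⇒ lagging (phase φ = 3.6°).

PF = 0.998 (lagging, φ = 3.6°)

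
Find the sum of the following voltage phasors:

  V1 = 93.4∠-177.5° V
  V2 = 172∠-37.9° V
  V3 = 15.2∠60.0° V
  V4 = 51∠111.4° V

Step 1 — Convert each phasor to rectangular form:
  V1 = 93.4·(cos(-177.5°) + j·sin(-177.5°)) = -93.31 - j4.074 V
  V2 = 172·(cos(-37.9°) + j·sin(-37.9°)) = 135.7 - j105.7 V
  V3 = 15.2·(cos(60.0°) + j·sin(60.0°)) = 7.6 + j13.16 V
  V4 = 51·(cos(111.4°) + j·sin(111.4°)) = -18.61 + j47.48 V
Step 2 — Sum components: V_total = 31.4 - j49.08 V.
Step 3 — Convert to polar: |V_total| = 58.27 V, ∠V_total = -57.4°.

V_total = 58.27∠-57.4° V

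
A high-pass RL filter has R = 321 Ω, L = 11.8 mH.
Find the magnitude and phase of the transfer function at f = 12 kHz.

Step 1 — Angular frequency: ω = 2π·1.2e+04 = 7.54e+04 rad/s.
Step 2 — Transfer function: H(jω) = jωL/(R + jωL).
Step 3 — Numerator jωL = j·889.7; denominator R + jωL = 321 + j889.7.
Step 4 — H = 0.8848 + j0.3192.
Step 5 — Magnitude: |H| = 0.9406 (-0.5 dB); phase: φ = 19.8°.

|H| = 0.9406 (-0.5 dB), φ = 19.8°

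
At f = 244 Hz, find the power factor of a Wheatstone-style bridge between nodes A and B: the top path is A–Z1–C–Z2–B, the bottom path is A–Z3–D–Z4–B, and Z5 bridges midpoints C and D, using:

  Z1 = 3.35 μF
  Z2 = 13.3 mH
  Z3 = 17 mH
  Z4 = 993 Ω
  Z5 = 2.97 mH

Step 1 — Angular frequency: ω = 2π·f = 2π·244 = 1533 rad/s.
Step 2 — Component impedances:
  Z1: Z = 1/(jωC) = -j/(ω·C) = 0 - j194.7 Ω
  Z2: Z = jωL = j·1533·0.0133 = 0 + j20.39 Ω
  Z3: Z = jωL = j·1533·0.017 = 0 + j26.06 Ω
  Z4: Z = R = 993 Ω
  Z5: Z = jωL = j·1533·0.00297 = 0 + j4.553 Ω
Step 3 — Bridge requires nodal analysis (the Z5 bridge couples midpoints C and D, so the two paths cannot be reduced to a simple series/parallel combination). Setting node B to ground and injecting 1 A at node A, the 3-node admittance system at A, C, D solves to V_A = Z_AB = 0.6695 + j56.7 Ω = 56.71∠89.3° Ω.
Step 4 — Power factor: PF = cos(φ) = Re(Z)/|Z| = 0.6695/56.71 = 0.01181.
Step 5 — Type: Im(Z) = 56.7 ⇒ lagging (phase φ = 89.3°).

PF = 0.01181 (lagging, φ = 89.3°)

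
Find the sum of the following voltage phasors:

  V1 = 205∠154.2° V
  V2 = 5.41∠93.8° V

Step 1 — Convert each phasor to rectangular form:
  V1 = 205·(cos(154.2°) + j·sin(154.2°)) = -184.6 + j89.22 V
  V2 = 5.41·(cos(93.8°) + j·sin(93.8°)) = -0.3585 + j5.398 V
Step 2 — Sum components: V_total = -184.9 + j94.62 V.
Step 3 — Convert to polar: |V_total| = 207.7 V, ∠V_total = 152.9°.

V_total = 207.7∠152.9° V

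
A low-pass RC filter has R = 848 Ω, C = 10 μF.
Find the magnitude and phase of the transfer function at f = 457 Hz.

Step 1 — Angular frequency: ω = 2π·457 = 2871 rad/s.
Step 2 — Transfer function: H(jω) = 1/(1 + jωRC).
Step 3 — Denominator: 1 + jωRC = 1 + j·2871·848·1e-05 = 1 + j24.35.
Step 4 — H = 0.001684 - j0.041.
Step 5 — Magnitude: |H| = 0.04103 (-27.7 dB); phase: φ = -87.6°.

|H| = 0.04103 (-27.7 dB), φ = -87.6°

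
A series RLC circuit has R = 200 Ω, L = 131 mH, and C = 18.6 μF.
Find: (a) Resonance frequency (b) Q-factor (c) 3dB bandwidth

Step 1 — Resonance condition Im(Z)=0 gives ω₀ = 1/√(LC).
Step 2 — ω₀ = 1/√(0.131·1.86e-05) = 640.6 rad/s.
Step 3 — f₀ = ω₀/(2π) = 102 Hz.
Step 4 — Series Q: Q = ω₀L/R = 640.6·0.131/200 = 0.4196.
Step 5 — 3dB bandwidth: Δω = ω₀/Q = 1527 rad/s; BW = Δω/(2π) = 243 Hz.

(a) f₀ = 102 Hz  (b) Q = 0.4196  (c) BW = 243 Hz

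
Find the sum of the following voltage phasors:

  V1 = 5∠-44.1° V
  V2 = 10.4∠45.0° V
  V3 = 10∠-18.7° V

Step 1 — Convert each phasor to rectangular form:
  V1 = 5·(cos(-44.1°) + j·sin(-44.1°)) = 3.591 - j3.48 V
  V2 = 10.4·(cos(45.0°) + j·sin(45.0°)) = 7.354 + j7.354 V
  V3 = 10·(cos(-18.7°) + j·sin(-18.7°)) = 9.472 - j3.206 V
Step 2 — Sum components: V_total = 20.42 + j0.6682 V.
Step 3 — Convert to polar: |V_total| = 20.43 V, ∠V_total = 1.9°.

V_total = 20.43∠1.9° V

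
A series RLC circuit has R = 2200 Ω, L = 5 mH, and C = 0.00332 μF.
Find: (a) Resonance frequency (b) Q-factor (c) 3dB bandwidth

Step 1 — Resonance: ω₀ = 1/√(LC) = 1/√(0.005·3.32e-09) = 2.454e+05 rad/s.
Step 2 — f₀ = ω₀/(2π) = 3.906e+04 Hz.
Step 3 — Series Q: Q = ω₀L/R = 2.454e+05·0.005/2200 = 0.5578.
Step 4 — Bandwidth: Δω = ω₀/Q = 4.4e+05 rad/s; BW = Δω/(2π) = 7.003e+04 Hz.

(a) f₀ = 3.906e+04 Hz  (b) Q = 0.5578  (c) BW = 7.003e+04 Hz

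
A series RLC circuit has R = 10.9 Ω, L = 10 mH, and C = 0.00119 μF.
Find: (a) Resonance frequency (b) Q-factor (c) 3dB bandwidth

Step 1 — Resonance: ω₀ = 1/√(LC) = 1/√(0.01·1.19e-09) = 2.899e+05 rad/s.
Step 2 — f₀ = ω₀/(2π) = 4.614e+04 Hz.
Step 3 — Series Q: Q = ω₀L/R = 2.899e+05·0.01/10.9 = 266.
Step 4 — Bandwidth: Δω = ω₀/Q = 1090 rad/s; BW = Δω/(2π) = 173.5 Hz.

(a) f₀ = 4.614e+04 Hz  (b) Q = 266  (c) BW = 173.5 Hz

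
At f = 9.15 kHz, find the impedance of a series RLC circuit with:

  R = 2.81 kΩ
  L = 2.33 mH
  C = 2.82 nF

Step 1 — Angular frequency: ω = 2π·f = 2π·9150 = 5.749e+04 rad/s.
Step 2 — Component impedances:
  R: Z = R = 2810 Ω
  L: Z = jωL = j·5.749e+04·0.00233 = 0 + j134 Ω
  C: Z = 1/(jωC) = -j/(ω·C) = 0 - j6168 Ω
Step 3 — Series combination: Z_total = R + L + C = 2810 - j6034 Ω = 6656∠-65.0° Ω.

Z = 2810 - j6034 Ω = 6656∠-65.0° Ω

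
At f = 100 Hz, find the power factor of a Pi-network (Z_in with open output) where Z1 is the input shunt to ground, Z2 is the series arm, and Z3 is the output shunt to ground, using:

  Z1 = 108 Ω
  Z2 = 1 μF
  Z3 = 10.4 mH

Step 1 — Angular frequency: ω = 2π·f = 2π·100 = 628.3 rad/s.
Step 2 — Component impedances:
  Z1: Z = R = 108 Ω
  Z2: Z = 1/(jωC) = -j/(ω·C) = 0 - j1592 Ω
  Z3: Z = jωL = j·628.3·0.0104 = 0 + j6.535 Ω
Step 3 — With open output, the series arm Z2 and the output shunt Z3 appear in series to ground: Z2 + Z3 = 0 - j1585 Ω.
Step 4 — Parallel with input shunt Z1: Z_in = Z1 || (Z2 + Z3) = 107.5 - j7.325 Ω = 107.8∠-3.9° Ω.
Step 5 — Power factor: PF = cos(φ) = Re(Z)/|Z| = 107.5/107.75 = 0.9977.
Step 6 — Type: Im(Z) = -7.325 ⇒ leading (phase φ = -3.9°).

PF = 0.9977 (leading, φ = -3.9°)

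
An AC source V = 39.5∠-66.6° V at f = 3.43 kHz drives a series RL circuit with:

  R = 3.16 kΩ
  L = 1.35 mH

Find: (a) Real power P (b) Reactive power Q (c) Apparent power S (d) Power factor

Step 1 — Angular frequency: ω = 2π·f = 2π·3430 = 2.155e+04 rad/s.
Step 2 — Component impedances:
  R: Z = R = 3160 Ω
  L: Z = jωL = j·2.155e+04·0.00135 = 0 + j29.09 Ω
Step 3 — Series combination: Z_total = R + L = 3160 + j29.09 Ω = 3160∠0.5° Ω.
Step 4 — Source phasor: V = 39.5∠-66.6° V = 15.69 - j36.25 V.
Step 5 — Current: I = V / Z = 0.004858 - j0.01152 A = 0.0125∠-67.1° A.
Step 6 — Complex power: S = V·I* = 0.4937 + j0.004546 VA.
Step 7 — Real power: P = Re(S) = 0.4937 W.
Step 8 — Reactive power: Q = Im(S) = 0.004546 VAR.
Step 9 — Apparent power: |S| = 0.4937 VA.
Step 10 — Power factor: PF = P/|S| = 1 (lagging).

(a) P = 0.4937 W  (b) Q = 0.004546 VAR  (c) S = 0.4937 VA  (d) PF = 1 (lagging)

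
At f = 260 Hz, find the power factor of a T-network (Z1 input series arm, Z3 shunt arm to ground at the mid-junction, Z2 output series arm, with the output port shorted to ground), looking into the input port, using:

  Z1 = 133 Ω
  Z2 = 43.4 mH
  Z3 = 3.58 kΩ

Step 1 — Angular frequency: ω = 2π·f = 2π·260 = 1634 rad/s.
Step 2 — Component impedances:
  Z1: Z = R = 133 Ω
  Z2: Z = jωL = j·1634·0.0434 = 0 + j70.9 Ω
  Z3: Z = R = 3580 Ω
Step 3 — With the output port shorted to ground, the output series arm Z2 runs from the junction to ground; the shunt arm Z3 also runs from the junction to ground. They appear in parallel: Z3 || Z2 = 1.404 + j70.87 Ω.
Step 4 — Series with input arm Z1: Z_in = Z1 + (Z3 || Z2) = 134.4 + j70.87 Ω = 151.9∠27.8° Ω.
Step 5 — Power factor: PF = cos(φ) = Re(Z)/|Z| = 134.4/151.94 = 0.8846.
Step 6 — Type: Im(Z) = 70.87 ⇒ lagging (phase φ = 27.8°).

PF = 0.8846 (lagging, φ = 27.8°)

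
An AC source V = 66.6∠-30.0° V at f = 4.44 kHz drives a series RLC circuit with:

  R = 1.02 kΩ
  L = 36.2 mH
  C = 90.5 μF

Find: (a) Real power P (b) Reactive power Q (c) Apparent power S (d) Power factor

Step 1 — Angular frequency: ω = 2π·f = 2π·4440 = 2.79e+04 rad/s.
Step 2 — Component impedances:
  R: Z = R = 1020 Ω
  L: Z = jωL = j·2.79e+04·0.0362 = 0 + j1010 Ω
  C: Z = 1/(jωC) = -j/(ω·C) = 0 - j0.3961 Ω
Step 3 — Series combination: Z_total = R + L + C = 1020 + j1009 Ω = 1435∠44.7° Ω.
Step 4 — Source phasor: V = 66.6∠-30.0° V = 57.68 - j33.3 V.
Step 5 — Current: I = V / Z = 0.01224 - j0.04476 A = 0.04641∠-74.7° A.
Step 6 — Complex power: S = V·I* = 2.197 + j2.174 VA.
Step 7 — Real power: P = Re(S) = 2.197 W.
Step 8 — Reactive power: Q = Im(S) = 2.174 VAR.
Step 9 — Apparent power: |S| = 3.091 VA.
Step 10 — Power factor: PF = P/|S| = 0.7108 (lagging).

(a) P = 2.197 W  (b) Q = 2.174 VAR  (c) S = 3.091 VA  (d) PF = 0.7108 (lagging)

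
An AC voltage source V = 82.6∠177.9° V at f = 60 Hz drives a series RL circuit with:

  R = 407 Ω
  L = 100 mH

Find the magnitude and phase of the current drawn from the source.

Step 1 — Angular frequency: ω = 2π·f = 2π·60 = 377 rad/s.
Step 2 — Component impedances:
  R: Z = R = 407 Ω
  L: Z = jωL = j·377·0.1 = 0 + j37.7 Ω
Step 3 — Series combination: Z_total = R + L = 407 + j37.7 Ω = 408.7∠5.3° Ω.
Step 4 — Source phasor: V = 82.6∠177.9° V = -82.54 + j3.027 V.
Step 5 — Ohm's law: I = V / Z_total = (-82.54 + j3.027) / (407 + j37.7) = -0.2004 + j0.026 A.
Step 6 — Convert to polar: |I| = 0.2021 A, ∠I = 172.6°.

I = 0.2021∠172.6° A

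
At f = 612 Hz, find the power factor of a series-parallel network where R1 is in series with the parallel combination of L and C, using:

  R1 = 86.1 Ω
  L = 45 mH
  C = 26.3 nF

Step 1 — Angular frequency: ω = 2π·f = 2π·612 = 3845 rad/s.
Step 2 — Component impedances:
  R1: Z = R = 86.1 Ω
  L: Z = jωL = j·3845·0.045 = 0 + j173 Ω
  C: Z = 1/(jωC) = -j/(ω·C) = 0 - j9888 Ω
Step 3 — Parallel branch: L || C = 1/(1/L + 1/C) = 0 + j176.1 Ω.
Step 4 — Series with R1: Z_total = R1 + (L || C) = 86.1 + j176.1 Ω = 196∠63.9° Ω.
Step 5 — Power factor: PF = cos(φ) = Re(Z)/|Z| = 86.1/196.04 = 0.4392.
Step 6 — Type: Im(Z) = 176.1 ⇒ lagging (phase φ = 63.9°).

PF = 0.4392 (lagging, φ = 63.9°)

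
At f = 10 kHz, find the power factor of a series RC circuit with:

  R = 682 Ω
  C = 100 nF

Step 1 — Angular frequency: ω = 2π·f = 2π·1e+04 = 6.283e+04 rad/s.
Step 2 — Component impedances:
  R: Z = R = 682 Ω
  C: Z = 1/(jωC) = -j/(ω·C) = 0 - j159.2 Ω
Step 3 — Series combination: Z_total = R + C = 682 - j159.2 Ω = 700.3∠-13.1° Ω.
Step 4 — Power factor: PF = cos(φ) = Re(Z)/|Z| = 682/700.32 = 0.9738.
Step 5 — Type: Im(Z) = -159.2 ⇒ leading (phase φ = -13.1°).

PF = 0.9738 (leading, φ = -13.1°)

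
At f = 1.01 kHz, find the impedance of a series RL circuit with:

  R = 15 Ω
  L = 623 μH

Step 1 — Angular frequency: ω = 2π·f = 2π·1010 = 6346 rad/s.
Step 2 — Component impedances:
  R: Z = R = 15 Ω
  L: Z = jωL = j·6346·0.000623 = 0 + j3.954 Ω
Step 3 — Series combination: Z_total = R + L = 15 + j3.954 Ω = 15.51∠14.8° Ω.

Z = 15 + j3.954 Ω = 15.51∠14.8° Ω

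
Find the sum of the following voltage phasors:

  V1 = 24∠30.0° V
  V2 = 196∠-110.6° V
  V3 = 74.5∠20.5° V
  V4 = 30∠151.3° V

Step 1 — Convert each phasor to rectangular form:
  V1 = 24·(cos(30.0°) + j·sin(30.0°)) = 20.78 + j12 V
  V2 = 196·(cos(-110.6°) + j·sin(-110.6°)) = -68.96 - j183.5 V
  V3 = 74.5·(cos(20.5°) + j·sin(20.5°)) = 69.78 + j26.09 V
  V4 = 30·(cos(151.3°) + j·sin(151.3°)) = -26.31 + j14.41 V
Step 2 — Sum components: V_total = -4.709 - j131 V.
Step 3 — Convert to polar: |V_total| = 131.1 V, ∠V_total = -92.1°.

V_total = 131.1∠-92.1° V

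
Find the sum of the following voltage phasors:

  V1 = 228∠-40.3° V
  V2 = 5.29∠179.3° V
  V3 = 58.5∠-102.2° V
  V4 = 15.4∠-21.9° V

Step 1 — Convert each phasor to rectangular form:
  V1 = 228·(cos(-40.3°) + j·sin(-40.3°)) = 173.9 - j147.5 V
  V2 = 5.29·(cos(179.3°) + j·sin(179.3°)) = -5.29 + j0.06463 V
  V3 = 58.5·(cos(-102.2°) + j·sin(-102.2°)) = -12.36 - j57.18 V
  V4 = 15.4·(cos(-21.9°) + j·sin(-21.9°)) = 14.29 - j5.744 V
Step 2 — Sum components: V_total = 170.5 - j210.3 V.
Step 3 — Convert to polar: |V_total| = 270.8 V, ∠V_total = -51.0°.

V_total = 270.8∠-51.0° V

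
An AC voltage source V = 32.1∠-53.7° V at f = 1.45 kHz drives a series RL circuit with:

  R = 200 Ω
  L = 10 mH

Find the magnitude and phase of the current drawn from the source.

Step 1 — Angular frequency: ω = 2π·f = 2π·1450 = 9111 rad/s.
Step 2 — Component impedances:
  R: Z = R = 200 Ω
  L: Z = jωL = j·9111·0.01 = 0 + j91.11 Ω
Step 3 — Series combination: Z_total = R + L = 200 + j91.11 Ω = 219.8∠24.5° Ω.
Step 4 — Source phasor: V = 32.1∠-53.7° V = 19 - j25.87 V.
Step 5 — Ohm's law: I = V / Z_total = (19 - j25.87) / (200 + j91.11) = 0.02989 - j0.143 A.
Step 6 — Convert to polar: |I| = 0.1461 A, ∠I = -78.2°.

I = 0.1461∠-78.2° A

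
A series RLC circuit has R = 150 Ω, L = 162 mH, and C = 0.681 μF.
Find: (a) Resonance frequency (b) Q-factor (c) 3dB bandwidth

Step 1 — Resonance: ω₀ = 1/√(LC) = 1/√(0.162·6.81e-07) = 3011 rad/s.
Step 2 — f₀ = ω₀/(2π) = 479.2 Hz.
Step 3 — Series Q: Q = ω₀L/R = 3011·0.162/150 = 3.252.
Step 4 — Bandwidth: Δω = ω₀/Q = 925.9 rad/s; BW = Δω/(2π) = 147.4 Hz.

(a) f₀ = 479.2 Hz  (b) Q = 3.252  (c) BW = 147.4 Hz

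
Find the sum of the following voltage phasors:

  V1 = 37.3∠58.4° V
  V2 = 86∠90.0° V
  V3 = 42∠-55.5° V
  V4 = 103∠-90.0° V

Step 1 — Convert each phasor to rectangular form:
  V1 = 37.3·(cos(58.4°) + j·sin(58.4°)) = 19.54 + j31.77 V
  V2 = 86·(cos(90.0°) + j·sin(90.0°)) = 0 + j86 V
  V3 = 42·(cos(-55.5°) + j·sin(-55.5°)) = 23.79 - j34.61 V
  V4 = 103·(cos(-90.0°) + j·sin(-90.0°)) = 0 - j103 V
Step 2 — Sum components: V_total = 43.33 - j19.84 V.
Step 3 — Convert to polar: |V_total| = 47.66 V, ∠V_total = -24.6°.

V_total = 47.66∠-24.6° V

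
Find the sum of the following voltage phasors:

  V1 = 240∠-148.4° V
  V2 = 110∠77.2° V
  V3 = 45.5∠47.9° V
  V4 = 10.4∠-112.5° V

Step 1 — Convert each phasor to rectangular form:
  V1 = 240·(cos(-148.4°) + j·sin(-148.4°)) = -204.4 - j125.8 V
  V2 = 110·(cos(77.2°) + j·sin(77.2°)) = 24.37 + j107.3 V
  V3 = 45.5·(cos(47.9°) + j·sin(47.9°)) = 30.5 + j33.76 V
  V4 = 10.4·(cos(-112.5°) + j·sin(-112.5°)) = -3.98 - j9.608 V
Step 2 — Sum components: V_total = -153.5 + j5.661 V.
Step 3 — Convert to polar: |V_total| = 153.6 V, ∠V_total = 177.9°.

V_total = 153.6∠177.9° V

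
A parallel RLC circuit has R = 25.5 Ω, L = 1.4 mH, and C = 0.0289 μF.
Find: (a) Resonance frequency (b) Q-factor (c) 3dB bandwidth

Step 1 — Resonance: ω₀ = 1/√(LC) = 1/√(0.0014·2.89e-08) = 1.572e+05 rad/s.
Step 2 — f₀ = ω₀/(2π) = 2.502e+04 Hz.
Step 3 — Parallel Q: Q = R/(ω₀L) = 25.5/(1.572e+05·0.0014) = 0.1159.
Step 4 — Bandwidth: Δω = ω₀/Q = 1.357e+06 rad/s; BW = Δω/(2π) = 2.16e+05 Hz.

(a) f₀ = 2.502e+04 Hz  (b) Q = 0.1159  (c) BW = 2.16e+05 Hz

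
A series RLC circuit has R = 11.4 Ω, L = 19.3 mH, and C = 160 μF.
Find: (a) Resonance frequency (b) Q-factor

Step 1 — Resonance condition Im(Z)=0 gives ω₀ = 1/√(LC).
Step 2 — ω₀ = 1/√(0.0193·0.00016) = 569.1 rad/s.
Step 3 — f₀ = ω₀/(2π) = 90.57 Hz.
Step 4 — Series Q: Q = ω₀L/R = 569.1·0.0193/11.4 = 0.9634.

(a) f₀ = 90.57 Hz  (b) Q = 0.9634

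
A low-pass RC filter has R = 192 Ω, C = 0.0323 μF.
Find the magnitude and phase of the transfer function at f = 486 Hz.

Step 1 — Angular frequency: ω = 2π·486 = 3054 rad/s.
Step 2 — Transfer function: H(jω) = 1/(1 + jωRC).
Step 3 — Denominator: 1 + jωRC = 1 + j·3054·192·3.23e-08 = 1 + j0.01894.
Step 4 — H = 0.9996 - j0.01893.
Step 5 — Magnitude: |H| = 0.9998 (-0.0 dB); phase: φ = -1.1°.

|H| = 0.9998 (-0.0 dB), φ = -1.1°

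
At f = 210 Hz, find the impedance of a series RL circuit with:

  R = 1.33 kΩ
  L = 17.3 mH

Step 1 — Angular frequency: ω = 2π·f = 2π·210 = 1319 rad/s.
Step 2 — Component impedances:
  R: Z = R = 1330 Ω
  L: Z = jωL = j·1319·0.0173 = 0 + j22.83 Ω
Step 3 — Series combination: Z_total = R + L = 1330 + j22.83 Ω = 1330∠1.0° Ω.

Z = 1330 + j22.83 Ω = 1330∠1.0° Ω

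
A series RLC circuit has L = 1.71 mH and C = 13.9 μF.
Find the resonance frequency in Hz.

Step 1 — Resonance condition Im(Z)=0 gives ω₀ = 1/√(LC).
Step 2 — ω₀ = 1/√(0.00171·1.39e-05) = 6486 rad/s.
Step 3 — f₀ = ω₀/(2π) = 1032 Hz.

f₀ = 1032 Hz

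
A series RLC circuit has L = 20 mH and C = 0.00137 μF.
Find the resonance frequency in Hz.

Step 1 — Resonance condition Im(Z)=0 gives ω₀ = 1/√(LC).
Step 2 — ω₀ = 1/√(0.02·1.37e-09) = 1.91e+05 rad/s.
Step 3 — f₀ = ω₀/(2π) = 3.04e+04 Hz.

f₀ = 3.04e+04 Hz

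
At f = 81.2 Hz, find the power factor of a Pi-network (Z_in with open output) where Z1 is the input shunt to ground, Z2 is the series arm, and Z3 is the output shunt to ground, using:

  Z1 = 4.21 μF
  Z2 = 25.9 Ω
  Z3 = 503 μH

Step 1 — Angular frequency: ω = 2π·f = 2π·81.2 = 510.2 rad/s.
Step 2 — Component impedances:
  Z1: Z = 1/(jωC) = -j/(ω·C) = 0 - j465.6 Ω
  Z2: Z = R = 25.9 Ω
  Z3: Z = jωL = j·510.2·0.000503 = 0 + j0.2566 Ω
Step 3 — With open output, the series arm Z2 and the output shunt Z3 appear in series to ground: Z2 + Z3 = 25.9 + j0.2566 Ω.
Step 4 — Parallel with input shunt Z1: Z_in = Z1 || (Z2 + Z3) = 25.85 - j1.182 Ω = 25.88∠-2.6° Ω.
Step 5 — Power factor: PF = cos(φ) = Re(Z)/|Z| = 25.8485/25.8755 = 0.999.
Step 6 — Type: Im(Z) = -1.182 ⇒ leading (phase φ = -2.6°).

PF = 0.999 (leading, φ = -2.6°)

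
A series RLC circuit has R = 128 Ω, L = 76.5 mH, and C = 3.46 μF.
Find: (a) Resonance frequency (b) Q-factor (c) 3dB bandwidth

Step 1 — Resonance: ω₀ = 1/√(LC) = 1/√(0.0765·3.46e-06) = 1944 rad/s.
Step 2 — f₀ = ω₀/(2π) = 309.4 Hz.
Step 3 — Series Q: Q = ω₀L/R = 1944·0.0765/128 = 1.162.
Step 4 — Bandwidth: Δω = ω₀/Q = 1673 rad/s; BW = Δω/(2π) = 266.3 Hz.

(a) f₀ = 309.4 Hz  (b) Q = 1.162  (c) BW = 266.3 Hz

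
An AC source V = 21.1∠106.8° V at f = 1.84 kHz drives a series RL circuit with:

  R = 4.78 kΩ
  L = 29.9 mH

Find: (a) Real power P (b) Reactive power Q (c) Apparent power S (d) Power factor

Step 1 — Angular frequency: ω = 2π·f = 2π·1840 = 1.156e+04 rad/s.
Step 2 — Component impedances:
  R: Z = R = 4780 Ω
  L: Z = jωL = j·1.156e+04·0.0299 = 0 + j345.7 Ω
Step 3 — Series combination: Z_total = R + L = 4780 + j345.7 Ω = 4792∠4.1° Ω.
Step 4 — Source phasor: V = 21.1∠106.8° V = -6.099 + j20.2 V.
Step 5 — Current: I = V / Z = -0.0009652 + j0.004296 A = 0.004403∠102.7° A.
Step 6 — Complex power: S = V·I* = 0.09266 + j0.006701 VA.
Step 7 — Real power: P = Re(S) = 0.09266 W.
Step 8 — Reactive power: Q = Im(S) = 0.006701 VAR.
Step 9 — Apparent power: |S| = 0.0929 VA.
Step 10 — Power factor: PF = P/|S| = 0.9974 (lagging).

(a) P = 0.09266 W  (b) Q = 0.006701 VAR  (c) S = 0.0929 VA  (d) PF = 0.9974 (lagging)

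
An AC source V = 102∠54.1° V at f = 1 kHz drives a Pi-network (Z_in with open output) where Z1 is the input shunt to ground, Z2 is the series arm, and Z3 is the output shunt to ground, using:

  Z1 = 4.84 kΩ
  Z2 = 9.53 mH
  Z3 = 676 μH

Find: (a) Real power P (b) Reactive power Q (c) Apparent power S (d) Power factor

Step 1 — Angular frequency: ω = 2π·f = 2π·1000 = 6283 rad/s.
Step 2 — Component impedances:
  Z1: Z = R = 4840 Ω
  Z2: Z = jωL = j·6283·0.00953 = 0 + j59.88 Ω
  Z3: Z = jωL = j·6283·0.000676 = 0 + j4.247 Ω
Step 3 — With open output, the series arm Z2 and the output shunt Z3 appear in series to ground: Z2 + Z3 = 0 + j64.13 Ω.
Step 4 — Parallel with input shunt Z1: Z_in = Z1 || (Z2 + Z3) = 0.8495 + j64.11 Ω = 64.12∠89.2° Ω.
Step 5 — Source phasor: V = 102∠54.1° V = 59.81 + j82.62 V.
Step 6 — Current: I = V / Z = 1.301 - j0.9156 A = 1.591∠-35.1° A.
Step 7 — Complex power: S = V·I* = 2.15 + j162.2 VA.
Step 8 — Real power: P = Re(S) = 2.15 W.
Step 9 — Reactive power: Q = Im(S) = 162.2 VAR.
Step 10 — Apparent power: |S| = 162.3 VA.
Step 11 — Power factor: PF = P/|S| = 0.01325 (lagging).

(a) P = 2.15 W  (b) Q = 162.2 VAR  (c) S = 162.3 VA  (d) PF = 0.01325 (lagging)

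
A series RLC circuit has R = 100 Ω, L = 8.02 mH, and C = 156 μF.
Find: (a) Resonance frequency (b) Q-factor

Step 1 — Resonance condition Im(Z)=0 gives ω₀ = 1/√(LC).
Step 2 — ω₀ = 1/√(0.00802·0.000156) = 894 rad/s.
Step 3 — f₀ = ω₀/(2π) = 142.3 Hz.
Step 4 — Series Q: Q = ω₀L/R = 894·0.00802/100 = 0.0717.

(a) f₀ = 142.3 Hz  (b) Q = 0.0717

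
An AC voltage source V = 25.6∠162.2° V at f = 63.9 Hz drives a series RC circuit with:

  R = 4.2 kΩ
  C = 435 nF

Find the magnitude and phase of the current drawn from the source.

Step 1 — Angular frequency: ω = 2π·f = 2π·63.9 = 401.5 rad/s.
Step 2 — Component impedances:
  R: Z = R = 4200 Ω
  C: Z = 1/(jωC) = -j/(ω·C) = 0 - j5726 Ω
Step 3 — Series combination: Z_total = R + C = 4200 - j5726 Ω = 7101∠-53.7° Ω.
Step 4 — Source phasor: V = 25.6∠162.2° V = -24.37 + j7.826 V.
Step 5 — Ohm's law: I = V / Z_total = (-24.37 + j7.826) / (4200 - j5726) = -0.002919 - j0.002116 A.
Step 6 — Convert to polar: |I| = 0.003605 A, ∠I = -144.1°.

I = 0.003605∠-144.1° A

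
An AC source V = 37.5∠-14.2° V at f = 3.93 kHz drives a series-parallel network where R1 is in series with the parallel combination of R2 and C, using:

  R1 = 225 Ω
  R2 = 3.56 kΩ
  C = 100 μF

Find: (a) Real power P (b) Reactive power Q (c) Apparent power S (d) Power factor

Step 1 — Angular frequency: ω = 2π·f = 2π·3930 = 2.469e+04 rad/s.
Step 2 — Component impedances:
  R1: Z = R = 225 Ω
  R2: Z = R = 3560 Ω
  C: Z = 1/(jωC) = -j/(ω·C) = 0 - j0.405 Ω
Step 3 — Parallel branch: R2 || C = 1/(1/R2 + 1/C) = 4.607e-05 - j0.405 Ω.
Step 4 — Series with R1: Z_total = R1 + (R2 || C) = 225 - j0.405 Ω = 225∠-0.1° Ω.
Step 5 — Source phasor: V = 37.5∠-14.2° V = 36.35 - j9.199 V.
Step 6 — Current: I = V / Z = 0.1616 - j0.04059 A = 0.1667∠-14.1° A.
Step 7 — Complex power: S = V·I* = 6.25 - j0.01125 VA.
Step 8 — Real power: P = Re(S) = 6.25 W.
Step 9 — Reactive power: Q = Im(S) = -0.01125 VAR.
Step 10 — Apparent power: |S| = 6.25 VA.
Step 11 — Power factor: PF = P/|S| = 1 (leading).

(a) P = 6.25 W  (b) Q = -0.01125 VAR  (c) S = 6.25 VA  (d) PF = 1 (leading)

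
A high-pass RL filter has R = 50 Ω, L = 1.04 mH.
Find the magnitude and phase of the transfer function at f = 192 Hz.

Step 1 — Angular frequency: ω = 2π·192 = 1206 rad/s.
Step 2 — Transfer function: H(jω) = jωL/(R + jωL).
Step 3 — Numerator jωL = j·1.255; denominator R + jωL = 50 + j1.255.
Step 4 — H = 0.0006292 + j0.02508.
Step 5 — Magnitude: |H| = 0.02508 (-32.0 dB); phase: φ = 88.6°.

|H| = 0.02508 (-32.0 dB), φ = 88.6°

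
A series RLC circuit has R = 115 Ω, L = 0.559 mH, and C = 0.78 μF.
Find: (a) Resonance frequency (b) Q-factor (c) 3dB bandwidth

Step 1 — Resonance: ω₀ = 1/√(LC) = 1/√(0.000559·7.8e-07) = 4.789e+04 rad/s.
Step 2 — f₀ = ω₀/(2π) = 7622 Hz.
Step 3 — Series Q: Q = ω₀L/R = 4.789e+04·0.000559/115 = 0.2328.
Step 4 — Bandwidth: Δω = ω₀/Q = 2.057e+05 rad/s; BW = Δω/(2π) = 3.274e+04 Hz.

(a) f₀ = 7622 Hz  (b) Q = 0.2328  (c) BW = 3.274e+04 Hz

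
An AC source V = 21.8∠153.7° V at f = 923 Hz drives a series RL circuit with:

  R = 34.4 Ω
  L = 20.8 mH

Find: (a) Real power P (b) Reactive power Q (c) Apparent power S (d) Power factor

Step 1 — Angular frequency: ω = 2π·f = 2π·923 = 5799 rad/s.
Step 2 — Component impedances:
  R: Z = R = 34.4 Ω
  L: Z = jωL = j·5799·0.0208 = 0 + j120.6 Ω
Step 3 — Series combination: Z_total = R + L = 34.4 + j120.6 Ω = 125.4∠74.1° Ω.
Step 4 — Source phasor: V = 21.8∠153.7° V = -19.54 + j9.659 V.
Step 5 — Current: I = V / Z = 0.03132 + j0.1709 A = 0.1738∠79.6° A.
Step 6 — Complex power: S = V·I* = 1.039 + j3.643 VA.
Step 7 — Real power: P = Re(S) = 1.039 W.
Step 8 — Reactive power: Q = Im(S) = 3.643 VAR.
Step 9 — Apparent power: |S| = 3.789 VA.
Step 10 — Power factor: PF = P/|S| = 0.2742 (lagging).

(a) P = 1.039 W  (b) Q = 3.643 VAR  (c) S = 3.789 VA  (d) PF = 0.2742 (lagging)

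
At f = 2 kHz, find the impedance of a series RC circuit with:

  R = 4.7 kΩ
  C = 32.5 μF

Step 1 — Angular frequency: ω = 2π·f = 2π·2000 = 1.257e+04 rad/s.
Step 2 — Component impedances:
  R: Z = R = 4700 Ω
  C: Z = 1/(jωC) = -j/(ω·C) = 0 - j2.449 Ω
Step 3 — Series combination: Z_total = R + C = 4700 - j2.449 Ω = 4700∠-0.0° Ω.

Z = 4700 - j2.449 Ω = 4700∠-0.0° Ω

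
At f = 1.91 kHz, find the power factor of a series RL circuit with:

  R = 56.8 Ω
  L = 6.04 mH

Step 1 — Angular frequency: ω = 2π·f = 2π·1910 = 1.2e+04 rad/s.
Step 2 — Component impedances:
  R: Z = R = 56.8 Ω
  L: Z = jωL = j·1.2e+04·0.00604 = 0 + j72.49 Ω
Step 3 — Series combination: Z_total = R + L = 56.8 + j72.49 Ω = 92.09∠51.9° Ω.
Step 4 — Power factor: PF = cos(φ) = Re(Z)/|Z| = 56.8/92.09 = 0.6168.
Step 5 — Type: Im(Z) = 72.49 ⇒ lagging (phase φ = 51.9°).

PF = 0.6168 (lagging, φ = 51.9°)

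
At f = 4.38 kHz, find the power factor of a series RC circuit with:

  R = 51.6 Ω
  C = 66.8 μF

Step 1 — Angular frequency: ω = 2π·f = 2π·4380 = 2.752e+04 rad/s.
Step 2 — Component impedances:
  R: Z = R = 51.6 Ω
  C: Z = 1/(jωC) = -j/(ω·C) = 0 - j0.544 Ω
Step 3 — Series combination: Z_total = R + C = 51.6 - j0.544 Ω = 51.6∠-0.6° Ω.
Step 4 — Power factor: PF = cos(φ) = Re(Z)/|Z| = 51.6/51.603 = 0.9999.
Step 5 — Type: Im(Z) = -0.544 ⇒ leading (phase φ = -0.6°).

PF = 0.9999 (leading, φ = -0.6°)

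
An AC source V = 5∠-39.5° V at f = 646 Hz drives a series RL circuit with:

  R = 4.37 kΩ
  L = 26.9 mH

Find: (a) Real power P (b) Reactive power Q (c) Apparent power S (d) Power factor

Step 1 — Angular frequency: ω = 2π·f = 2π·646 = 4059 rad/s.
Step 2 — Component impedances:
  R: Z = R = 4370 Ω
  L: Z = jωL = j·4059·0.0269 = 0 + j109.2 Ω
Step 3 — Series combination: Z_total = R + L = 4370 + j109.2 Ω = 4371∠1.4° Ω.
Step 4 — Source phasor: V = 5∠-39.5° V = 3.858 - j3.18 V.
Step 5 — Current: I = V / Z = 0.0008641 - j0.0007494 A = 0.001144∠-40.9° A.
Step 6 — Complex power: S = V·I* = 0.005717 + j0.0001428 VA.
Step 7 — Real power: P = Re(S) = 0.005717 W.
Step 8 — Reactive power: Q = Im(S) = 0.0001428 VAR.
Step 9 — Apparent power: |S| = 0.005719 VA.
Step 10 — Power factor: PF = P/|S| = 0.9997 (lagging).

(a) P = 0.005717 W  (b) Q = 0.0001428 VAR  (c) S = 0.005719 VA  (d) PF = 0.9997 (lagging)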